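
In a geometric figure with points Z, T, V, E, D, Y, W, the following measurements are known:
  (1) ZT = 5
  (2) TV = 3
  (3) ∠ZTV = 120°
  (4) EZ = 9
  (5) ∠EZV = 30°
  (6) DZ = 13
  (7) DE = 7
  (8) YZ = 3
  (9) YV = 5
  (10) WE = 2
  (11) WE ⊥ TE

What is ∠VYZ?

Step 1: By the law of cosines on triangle VTZ: VZ² = 3² + 5² − 2·3·5·cos(120°) = 49, so VZ = 7.
Step 2: By the inverse law of cosines on triangle VYZ: cos(∠VYZ) = (5² + 3² − 7²) / (2·5·3) = -15/30 = -0.5, so ∠VYZ = 120°.

Therefore, the measure of angle ∠VYZ = 120°.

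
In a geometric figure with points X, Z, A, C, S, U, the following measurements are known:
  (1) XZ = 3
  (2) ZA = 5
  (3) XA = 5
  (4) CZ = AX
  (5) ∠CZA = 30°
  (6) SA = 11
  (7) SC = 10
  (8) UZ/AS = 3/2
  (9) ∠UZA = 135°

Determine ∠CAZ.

From the given relations: CZ = AX = 5.
Step 1: By the law of cosines on triangle AZC: AC² = 5² + 5² − 2·5·5·cos(30°) = 6.7, so AC ≈ 2.59.
Step 2: By the inverse law of cosines on triangle CAZ: cos(∠CAZ) = (2.59² + 5² − 5²) / (2·2.59·5) = 6.7/25.88 = 0.2588, so ∠CAZ = 75°.

Therefore, the measure of angle ∠CAZ = 75°.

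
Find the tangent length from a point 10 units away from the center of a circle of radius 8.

The tangent, radius, and line from the external point to the center form a right triangle.
The right angle is where the tangent meets the radius.
By the Pythagorean theorem: tangent² + 8² = 10²
tangent² = 100 - 64 = 36
tangent = 6

6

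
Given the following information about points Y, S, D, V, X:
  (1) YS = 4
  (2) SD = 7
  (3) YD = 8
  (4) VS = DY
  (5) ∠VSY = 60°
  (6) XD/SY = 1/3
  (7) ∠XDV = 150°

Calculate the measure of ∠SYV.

From the given relations: VS = DY = 8.
Step 1: By the law of cosines on triangle YSV: YV² = 4² + 8² − 2·4·8·cos(60°) = 48, so YV = 4·√3.
Step 2: By the inverse law of cosines on triangle SYV: cos(∠SYV) = (4² + (4·√3)² − 8²) / (2·4·4·√3) = 0/55.43 = 0, so ∠SYV = 90°.

Therefore, the measure of angle ∠SYV = 90°.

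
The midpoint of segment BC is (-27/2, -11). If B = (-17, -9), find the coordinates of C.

Using the midpoint formula: M = ((x1 + x2)/2, (y1 + y2)/2)
We know M = (-27/2, -11) and B = (-17, -9)
For x: -27/2 = (-17 + x2)/2, so x2 = 2*-27/2 - -17 = -10
For y: -11 = (-9 + y2)/2, so y2 = 2*-11 - -9 = -13
C = (-10, -13)

(-10, -13)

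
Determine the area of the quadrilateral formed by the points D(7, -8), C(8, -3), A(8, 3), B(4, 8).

The Shoelace formula works by pairing each vertex with the next (cycling back to the first).
For each pair, compute x_i*y_(i+1) - x_(i+1)*y_i:
  (7*-3 - 8*-8) = 43
  (8*3 - 8*-3) = 48
  (8*8 - 4*3) = 52
  (4*-8 - 7*8) = -88
Taking half the absolute value of the total: Area = (1/2)(55) = 55/2.

55/2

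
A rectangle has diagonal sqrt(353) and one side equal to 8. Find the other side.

Using the Pythagorean theorem: d^2 = a^2 + b^2
b^2 = d^2 - a^2
b^2 = 353 - 64
b^2 = 289
b = sqrt(289) = 17

17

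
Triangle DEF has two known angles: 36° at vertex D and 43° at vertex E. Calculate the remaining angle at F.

The interior angles sum to 180°: angle F = 180 - 36 - 43 = 101°.
The triangle is obtuse (angles 36°, 43°, 101°).

101 degrees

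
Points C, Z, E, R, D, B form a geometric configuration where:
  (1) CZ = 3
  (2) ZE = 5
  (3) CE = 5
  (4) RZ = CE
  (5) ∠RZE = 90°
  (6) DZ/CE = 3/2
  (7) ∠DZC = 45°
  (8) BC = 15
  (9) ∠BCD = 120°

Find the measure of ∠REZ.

From the given relations: RZ = CE = 5.
Step 1: By the law of cosines on triangle EZR: ER² = 5² + 5² − 2·5·5·cos(90°) = 50, so ER = 5·√2.
Step 2: By the inverse law of cosines on triangle REZ: cos(∠REZ) = ((5·√2)² + 5² − 5²) / (2·5·√2·5) = 50/70.71 = 0.7071, so ∠REZ = 45°.

Therefore, the measure of angle ∠REZ = 45°.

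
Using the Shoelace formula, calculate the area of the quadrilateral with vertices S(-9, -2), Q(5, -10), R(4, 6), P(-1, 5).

Using the Shoelace formula for a quadrilateral (vertices in order):
Area = (1/2)|sum of (x_i * y_(i+1) - x_(i+1) * y_i)|
Terms: (-9*-10 - 5*-2) = 100, (5*6 - 4*-10) = 70, (4*5 - -1*6) = 26, (-1*-2 - -9*5) = 47
Sum = 243
Area = (1/2)(243) = 243/2

243/2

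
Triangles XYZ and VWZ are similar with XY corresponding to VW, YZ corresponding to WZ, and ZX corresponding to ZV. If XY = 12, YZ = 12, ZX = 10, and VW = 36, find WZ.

Since the triangles are similar, the ratio of corresponding sides is constant.
Scale factor k = VW / XY = 36 / 12 = 3
WZ = k * YZ = 3 * 12 = 36

36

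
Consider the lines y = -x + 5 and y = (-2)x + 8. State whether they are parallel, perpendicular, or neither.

Slope of line 1: m1 = -1
Slope of line 2: m2 = -2
m1 != m2 and m1*m2 = 2 != -1. Neither.

Neither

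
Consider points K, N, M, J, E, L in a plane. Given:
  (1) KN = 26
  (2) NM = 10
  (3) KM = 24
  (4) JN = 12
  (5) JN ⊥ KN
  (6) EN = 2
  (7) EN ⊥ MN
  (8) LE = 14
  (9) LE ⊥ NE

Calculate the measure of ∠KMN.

Step 1: By the inverse law of cosines on triangle KMN: cos(∠KMN) = (24² + 10² − 26²) / (2·24·10) = 0/480 = 0, so ∠KMN = 90°.

Therefore, the measure of angle ∠KMN = 90°.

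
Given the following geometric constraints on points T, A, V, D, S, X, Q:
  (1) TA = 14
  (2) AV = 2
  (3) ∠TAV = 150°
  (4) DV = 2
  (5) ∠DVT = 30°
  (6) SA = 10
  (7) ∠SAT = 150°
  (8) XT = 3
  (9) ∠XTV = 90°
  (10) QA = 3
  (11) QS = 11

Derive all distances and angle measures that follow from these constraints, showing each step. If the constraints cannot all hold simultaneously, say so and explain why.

The constraints are consistent.

Step 1: From TA = 14, AV = 2, and ∠TAV = 150°, by the law of cosines:
  TV² = TA² + AV² - 2·TA·AV·cos(150°) = 196 + 4 + 48.5 = 248.5
  TV ≈ 15.76

Step 2: From TA = 14, AS = 10, and ∠TAS = 150°, by the law of cosines:
  TS² = TA² + AS² - 2·TA·AS·cos(150°) = 196 + 100 + 242.5 = 538.5
  TS ≈ 23.21

Step 3: From AQ = 3, AS = 10, QS = 11, by the inverse law of cosines:
  cos(∠QAS) = (AQ² + AS² - QS²) / (2·AQ·AS)
  ∠QAS = 101.54°

Step 4: From SA = 10, SQ = 11, AQ = 3, by the inverse law of cosines:
  cos(∠ASQ) = (SA² + SQ² - AQ²) / (2·SA·SQ)
  ∠ASQ = 15.5°

Step 5: From QA = 3, QS = 11, AS = 10, by the inverse law of cosines:
  cos(∠AQS) = (QA² + QS² - AS²) / (2·QA·QS)
  ∠AQS = 62.96°

Step 6: From TV = 15.76, VD = 2, and ∠TVD = 30°, by the law of cosines:
  TD² = TV² + VD² - 2·TV·VD·cos(30°) = 248.5 + 4 - 54.61 = 197.9
  TD ≈ 14.07

Step 7: From VT = 15.76, TX = 3, and ∠VTX = 90°, by the law of cosines:
  VX² = VT² + TX² - 2·VT·TX·cos(90°) = 248.5 + 9 - 0 = 257.5
  VX ≈ 16.05

Step 8: From TA = 14, TS = 23.21, AS = 10, by the inverse law of cosines:
  cos(∠ATS) = (TA² + TS² - AS²) / (2·TA·TS)
  ∠ATS = 12.44°

Step 9: From TA = 14, TV = 15.76, AV = 2, by the inverse law of cosines:
  cos(∠ATV) = (TA² + TV² - AV²) / (2·TA·TV)
  ∠ATV = 3.64°

Step 10: From VA = 2, VT = 15.76, AT = 14, by the inverse law of cosines:
  cos(∠AVT) = (VA² + VT² - AT²) / (2·VA·VT)
  ∠AVT = 26.36°

Step 11: From SA = 10, ST = 23.21, AT = 14, by the inverse law of cosines:
  cos(∠AST) = (SA² + ST² - AT²) / (2·SA·ST)
  ∠AST = 17.56°

Step 12: From TD = 14.07, TV = 15.76, DV = 2, by the inverse law of cosines:
  cos(∠DTV) = (TD² + TV² - DV²) / (2·TD·TV)
  ∠DTV = 4.08°

Step 13: From VT = 15.76, VX = 16.05, TX = 3, by the inverse law of cosines:
  cos(∠TVX) = (VT² + VX² - TX²) / (2·VT·VX)
  ∠TVX = 10.78°

Step 14: From DT = 14.07, DV = 2, TV = 15.76, by the inverse law of cosines:
  cos(∠TDV) = (DT² + DV² - TV²) / (2·DT·DV)
  ∠TDV = 145.92°

Step 15: From XT = 3, XV = 16.05, TV = 15.76, by the inverse law of cosines:
  cos(∠TXV) = (XT² + XV² - TV²) / (2·XT·XV)
  ∠TXV = 79.22°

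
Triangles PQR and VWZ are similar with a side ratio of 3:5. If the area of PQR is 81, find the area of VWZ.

The ratio of areas of similar triangles = (side ratio)^2.
Side ratio = 3:5, so area ratio = 9:25.
Area of VWZ / Area of PQR = 25/9
Area of VWZ = 81 * 25/9 = 225

225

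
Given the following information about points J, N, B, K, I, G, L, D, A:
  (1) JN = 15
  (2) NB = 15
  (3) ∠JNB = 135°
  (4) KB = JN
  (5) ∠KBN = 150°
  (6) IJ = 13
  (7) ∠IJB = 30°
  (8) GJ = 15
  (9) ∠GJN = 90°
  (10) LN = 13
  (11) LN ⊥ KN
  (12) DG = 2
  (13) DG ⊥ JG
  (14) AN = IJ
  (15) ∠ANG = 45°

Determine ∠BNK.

From the given relations: KB = JN = 15.
Step 1: By the law of cosines on triangle NBK: NK² = 15² + 15² − 2·15·15·cos(150°) = 839.71, so NK ≈ 28.98.
Step 2: By the inverse law of cosines on triangle BNK: cos(∠BNK) = (15² + 28.98² − 15²) / (2·15·28.98) = 839.71/869.33 = 0.9659, so ∠BNK = 15°.

Therefore, the measure of angle ∠BNK = 15°.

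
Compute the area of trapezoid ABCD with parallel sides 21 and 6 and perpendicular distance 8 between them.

Area = (21 + 6) * 8 / 2 = 216 / 2 = 108

108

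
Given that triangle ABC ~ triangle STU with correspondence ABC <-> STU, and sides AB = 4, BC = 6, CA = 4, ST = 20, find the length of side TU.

Similar triangles have proportional sides. Setting up the proportion:
ST / AB = TU / BC
20 / 4 = TU / 6
TU = 6 * 20 / 4 = 30.

30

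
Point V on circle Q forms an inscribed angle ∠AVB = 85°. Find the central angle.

Central angle = 2 × 85° = 170° (inscribed angle theorem).

170°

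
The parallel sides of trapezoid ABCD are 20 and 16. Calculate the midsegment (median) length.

The midsegment of a trapezoid = (base1 + base2) / 2
midsegment = (20 + 16) / 2
midsegment = 36 / 2
midsegment = 18

18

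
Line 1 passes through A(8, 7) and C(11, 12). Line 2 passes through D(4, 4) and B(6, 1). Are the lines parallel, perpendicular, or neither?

Slope of line 1: m1 = (12 - 7)/(11 - 8) = 5/3 = 5/3
Slope of line 2: m2 = (1 - 4)/(6 - 4) = -3/2 = -3/2
m1 != m2 and m1*m2 = -5/2 != -1. Neither.

Neither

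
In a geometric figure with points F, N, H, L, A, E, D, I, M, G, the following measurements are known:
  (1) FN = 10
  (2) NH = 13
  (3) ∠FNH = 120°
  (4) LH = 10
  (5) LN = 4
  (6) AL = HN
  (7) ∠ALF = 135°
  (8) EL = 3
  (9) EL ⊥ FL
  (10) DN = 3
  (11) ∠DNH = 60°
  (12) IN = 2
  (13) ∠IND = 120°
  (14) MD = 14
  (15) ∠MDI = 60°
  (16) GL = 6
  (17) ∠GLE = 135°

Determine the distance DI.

Step 1: By the law of cosines on triangle DNI: DI² = 3² + 2² − 2·3·2·cos(120°) = 19, so DI = √19.

Therefore, the length of DI = √19.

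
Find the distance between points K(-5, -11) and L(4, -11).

The horizontal distance is |4 - -5| = 9 and the vertical distance is |-11 - -11| = 0.
By the Pythagorean theorem, d = sqrt(9^2 + 0^2) = sqrt(81) = 9.

9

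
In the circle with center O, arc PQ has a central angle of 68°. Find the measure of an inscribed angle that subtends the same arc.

Inscribed angle = 68° / 2 = 34° (inscribed angle theorem).

34°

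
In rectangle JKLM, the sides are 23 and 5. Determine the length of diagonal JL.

Using the Pythagorean theorem:
d² = 23² + 5² = 529 + 25 = 554
d = sqrt(554)

sqrt(554)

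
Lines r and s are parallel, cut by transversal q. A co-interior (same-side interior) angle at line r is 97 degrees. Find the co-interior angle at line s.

Co-interior angles sum to 180: 180 - 97 = 83 degrees.

83 degrees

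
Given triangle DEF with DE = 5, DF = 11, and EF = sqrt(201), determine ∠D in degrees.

By the inverse law of cosines: cos(D) = (DE² + DF² - EF²) / (2 × DE × DF)
cos(D) = (5² + 11² - (sqrt(201))²) / (2 × 5 × 11)
cos(D) = (25 + 121 - (201)) / 110
cos(D) = -1/2
D = arccos(-1/2) = 120°

120°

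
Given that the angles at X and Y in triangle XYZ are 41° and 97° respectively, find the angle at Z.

angle Z = 180 - 41 - 97 = 42 degrees.

42 degrees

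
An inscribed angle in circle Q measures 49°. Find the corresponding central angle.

Central angle = 2 × 49° = 98° (inscribed angle theorem).

98°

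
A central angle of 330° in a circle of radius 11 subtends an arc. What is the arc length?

Arc length = 2π(11)(11/12) = 121*pi/6

121*pi/6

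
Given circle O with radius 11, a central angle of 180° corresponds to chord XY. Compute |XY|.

Drop a perpendicular from the center to the chord, bisecting both the chord and the central angle.
Each half-chord = r sin(θ/2) = 11 sin(90°).
The full chord = 2 × 11 × sin(90°) = 22.

22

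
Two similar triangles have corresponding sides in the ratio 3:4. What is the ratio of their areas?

Area ratio = (side ratio)^2 = (3/4)^2 = 9:16.

9:16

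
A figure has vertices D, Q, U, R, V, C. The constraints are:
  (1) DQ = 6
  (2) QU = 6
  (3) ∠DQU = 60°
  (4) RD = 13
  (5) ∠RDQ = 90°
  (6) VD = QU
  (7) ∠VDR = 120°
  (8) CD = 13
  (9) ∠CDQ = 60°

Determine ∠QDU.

Step 1: By the law of cosines on triangle DQU: DU² = 6² + 6² − 2·6·6·cos(60°) = 36, so DU = 6.
Step 2: By the inverse law of cosines on triangle QDU: cos(∠QDU) = (6² + 6² − 6²) / (2·6·6) = 36/72 = 0.5, so ∠QDU = 60°.

Therefore, the measure of angle ∠QDU = 60°.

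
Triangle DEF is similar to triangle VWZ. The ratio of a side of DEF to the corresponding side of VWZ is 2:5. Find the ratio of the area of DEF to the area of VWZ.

Area ratio = (side ratio)^2 = (2/5)^2 = 4:25.

4:25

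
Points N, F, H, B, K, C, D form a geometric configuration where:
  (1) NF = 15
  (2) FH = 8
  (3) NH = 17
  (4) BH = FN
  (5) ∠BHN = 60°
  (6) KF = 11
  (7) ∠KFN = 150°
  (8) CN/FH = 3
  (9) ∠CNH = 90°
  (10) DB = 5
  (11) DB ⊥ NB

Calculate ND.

From the given relations: BH = FN = 15.
Step 1: By the law of cosines on triangle BHN: BN² = 15² + 17² − 2·15·17·cos(60°) = 259, so BN ≈ 16.09.
Step 2: By the law of cosines on triangle NBD: ND² = 16.09² + 5² − 2·16.09·5·cos(90°) = 284, so ND = 2·√71.

Therefore, the length of ND = 2·√71.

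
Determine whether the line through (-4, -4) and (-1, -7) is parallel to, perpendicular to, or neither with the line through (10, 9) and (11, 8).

Slope of line 1: m1 = (-7 - -4)/(-1 - -4) = -3/3 = -1
Slope of line 2: m2 = (8 - 9)/(11 - 10) = -1/1 = -1
Two lines are parallel if and only if they have equal slopes (or both are vertical).
Here m1 = m2 = -1, confirming the lines are parallel.

Parallel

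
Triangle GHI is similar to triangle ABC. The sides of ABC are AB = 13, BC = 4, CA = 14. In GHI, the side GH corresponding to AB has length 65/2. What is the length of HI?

Similar triangles have proportional sides. Setting up the proportion:
GH / AB = HI / BC
65/2 / 13 = HI / 4
HI = 4 * 65/2 / 13 = 10.

10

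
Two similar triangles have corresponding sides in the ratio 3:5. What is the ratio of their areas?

Area scales with the square of linear dimensions. If every length is multiplied by 3/5, then the area is multiplied by (3/5)^2 = 9/25.
The area ratio is 9:25.

9:25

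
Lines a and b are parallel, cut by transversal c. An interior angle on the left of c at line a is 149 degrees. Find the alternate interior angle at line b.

Alternate interior angles lie on opposite sides of the transversal, between the parallel lines.
By the alternate interior angle theorem, they are equal: 149 degrees.

149 degrees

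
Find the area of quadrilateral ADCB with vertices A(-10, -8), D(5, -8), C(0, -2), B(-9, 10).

The Shoelace formula works by pairing each vertex with the next (cycling back to the first).
For each pair, compute x_i*y_(i+1) - x_(i+1)*y_i:
  (-10*-8 - 5*-8) = 120
  (5*-2 - 0*-8) = -10
  (0*10 - -9*-2) = -18
  (-9*-8 - -10*10) = 172
Taking half the absolute value of the total: Area = (1/2)(264) = 132.

132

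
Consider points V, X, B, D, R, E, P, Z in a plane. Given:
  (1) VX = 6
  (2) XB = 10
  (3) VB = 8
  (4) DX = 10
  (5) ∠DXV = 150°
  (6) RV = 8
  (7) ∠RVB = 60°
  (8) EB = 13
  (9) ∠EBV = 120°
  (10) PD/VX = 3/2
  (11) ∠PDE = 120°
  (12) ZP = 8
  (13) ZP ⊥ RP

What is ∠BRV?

Step 1: By the law of cosines on triangle RVB: RB² = 8² + 8² − 2·8·8·cos(60°) = 64, so RB = 8.
Step 2: By the inverse law of cosines on triangle BRV: cos(∠BRV) = (8² + 8² − 8²) / (2·8·8) = 64/128 = 0.5, so ∠BRV = 60°.

Therefore, the measure of angle ∠BRV = 60°.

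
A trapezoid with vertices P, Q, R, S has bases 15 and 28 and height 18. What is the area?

Area of a trapezoid = (base1 + base2) * height / 2
Area = (15 + 28) * 18 / 2
Area = 43 * 18 / 2
Area = 774 / 2
Area = 387

387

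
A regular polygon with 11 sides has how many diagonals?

The number of diagonals in an n-gon is n(n - 3)/2.
For n = 11: 11(11 - 3)/2 = 11 × 8 / 2 = 44.

44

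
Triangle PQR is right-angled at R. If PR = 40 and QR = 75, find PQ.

By the Pythagorean theorem: PQ^2 = PR^2 + QR^2
PQ^2 = 40^2 + 75^2 = 1600 + 5625 = 7225
PQ = sqrt(7225) = 85

85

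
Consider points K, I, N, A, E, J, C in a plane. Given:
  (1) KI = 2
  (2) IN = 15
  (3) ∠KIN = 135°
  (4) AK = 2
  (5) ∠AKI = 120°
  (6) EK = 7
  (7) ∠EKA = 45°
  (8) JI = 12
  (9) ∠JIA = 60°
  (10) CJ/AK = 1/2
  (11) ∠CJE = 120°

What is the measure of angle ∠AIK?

Step 1: By the law of cosines on triangle IKA: IA² = 2² + 2² − 2·2·2·cos(120°) = 12, so IA = 2·√3.
Step 2: By the inverse law of cosines on triangle AIK: cos(∠AIK) = ((2·√3)² + 2² − 2²) / (2·2·√3·2) = 12/13.86 = 0.866, so ∠AIK = 30°.

Therefore, the measure of angle ∠AIK = 30°.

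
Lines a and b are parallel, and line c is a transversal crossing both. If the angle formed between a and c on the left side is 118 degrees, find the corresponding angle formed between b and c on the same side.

When a transversal crosses parallel lines, angles in the same position at each intersection are called corresponding angles.
These are always equal, so the answer is 118 degrees.

118 degrees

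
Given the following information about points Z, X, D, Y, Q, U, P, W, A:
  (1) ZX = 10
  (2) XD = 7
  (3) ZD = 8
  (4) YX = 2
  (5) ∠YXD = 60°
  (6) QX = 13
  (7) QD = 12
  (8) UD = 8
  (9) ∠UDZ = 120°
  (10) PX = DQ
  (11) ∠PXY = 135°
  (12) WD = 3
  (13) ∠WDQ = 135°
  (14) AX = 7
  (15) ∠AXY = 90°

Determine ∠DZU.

Step 1: By the law of cosines on triangle ZDU: ZU² = 8² + 8² − 2·8·8·cos(120°) = 192, so ZU = 8·√3.
Step 2: By the inverse law of cosines on triangle DZU: cos(∠DZU) = (8² + (8·√3)² − 8²) / (2·8·8·√3) = 192/221.7 = 0.866, so ∠DZU = 30°.

Therefore, the measure of angle ∠DZU = 30°.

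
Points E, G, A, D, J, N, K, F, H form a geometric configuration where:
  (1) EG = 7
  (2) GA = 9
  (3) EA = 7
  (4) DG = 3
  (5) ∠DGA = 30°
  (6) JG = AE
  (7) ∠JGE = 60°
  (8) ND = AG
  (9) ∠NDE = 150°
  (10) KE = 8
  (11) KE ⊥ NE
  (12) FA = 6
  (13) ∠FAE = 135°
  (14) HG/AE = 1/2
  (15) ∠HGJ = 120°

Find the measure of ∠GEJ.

From the given relations: JG = AE = 7.
Step 1: By the law of cosines on triangle EGJ: EJ² = 7² + 7² − 2·7·7·cos(60°) = 49, so EJ = 7.
Step 2: By the inverse law of cosines on triangle GEJ: cos(∠GEJ) = (7² + 7² − 7²) / (2·7·7) = 49/98 = 0.5, so ∠GEJ = 60°.

Therefore, the measure of angle ∠GEJ = 60°.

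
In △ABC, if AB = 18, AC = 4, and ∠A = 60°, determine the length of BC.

When two sides and the included angle are known, the law of cosines gives the third side.
c^2 = a^2 + b^2 - 2ab cos(C) generalizes the Pythagorean theorem to non-right triangles.
Here: BC^2 = 324 + 16 - 144*(1/2) = 268
BC = 2*sqrt(67)

2*sqrt(67)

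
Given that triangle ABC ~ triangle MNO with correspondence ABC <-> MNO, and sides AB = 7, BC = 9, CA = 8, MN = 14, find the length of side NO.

Similar triangles have proportional sides. Setting up the proportion:
MN / AB = NO / BC
14 / 7 = NO / 9
NO = 9 * 14 / 7 = 18.

18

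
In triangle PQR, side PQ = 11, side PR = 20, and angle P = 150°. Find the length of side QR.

By the law of cosines: QR^2 = PQ^2 + PR^2 - 2*PQ*PR*cos(P)
QR^2 = 11^2 + 20^2 - 2*11*20*cos(150°)
QR^2 = 121 + 400 - 440*(-sqrt(3)/2)
QR^2 = 220*sqrt(3) + 521
QR = sqrt(220*sqrt(3) + 521)

sqrt(220*sqrt(3) + 521)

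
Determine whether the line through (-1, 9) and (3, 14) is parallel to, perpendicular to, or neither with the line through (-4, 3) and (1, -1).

Slope of line 1: m1 = (14 - 9)/(3 - -1) = 5/4 = 5/4
Slope of line 2: m2 = (-1 - 3)/(1 - -4) = -4/5 = -4/5
m1 * m2 = (5/4) * (-4/5) = -1 = -1, so the lines are perpendicular.

Perpendicular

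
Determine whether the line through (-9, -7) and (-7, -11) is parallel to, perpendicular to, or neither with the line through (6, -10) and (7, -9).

Slope of line 1: m1 = (-11 - -7)/(-7 - -9) = -4/2 = -2
Slope of line 2: m2 = (-9 - -10)/(7 - 6) = 1/1 = 1
For parallel lines we need equal slopes: -2 != 1.
For perpendicular lines we need m1*m2 = -1: (-2)(1) = -2 != -1.
Since neither condition holds, the lines are neither parallel nor perpendicular.

Neither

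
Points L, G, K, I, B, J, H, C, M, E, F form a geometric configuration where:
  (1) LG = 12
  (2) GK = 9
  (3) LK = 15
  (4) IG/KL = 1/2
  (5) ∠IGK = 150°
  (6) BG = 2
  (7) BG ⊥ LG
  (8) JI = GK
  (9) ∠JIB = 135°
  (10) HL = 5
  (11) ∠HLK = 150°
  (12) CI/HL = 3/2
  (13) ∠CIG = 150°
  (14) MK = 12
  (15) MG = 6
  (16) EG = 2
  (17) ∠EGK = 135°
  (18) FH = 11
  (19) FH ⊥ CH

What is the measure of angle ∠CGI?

From the given relations: IG = 1/2·KL = 1/2·15 ≈ 7.5; CI = 3/2·HL = 3/2·5 ≈ 7.5.
Step 1: By the law of cosines on triangle GIC: GC² = 7.5² + 7.5² − 2·7.5·7.5·cos(150°) = 209.93, so GC ≈ 14.49.
Step 2: By the inverse law of cosines on triangle CGI: cos(∠CGI) = (14.49² + 7.5² − 7.5²) / (2·14.49·7.5) = 209.93/217.33 = 0.9659, so ∠CGI = 15°.

Therefore, the measure of angle ∠CGI = 15°.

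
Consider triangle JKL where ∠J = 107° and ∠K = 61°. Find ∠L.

angle L = 180 - 107 - 61 = 12 degrees.

12 degrees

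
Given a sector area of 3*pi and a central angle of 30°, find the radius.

The sector covers 30°/360° = 1/12 of the full circle.
Full circle area = 3*pi / 1/12 = 36*pi.
Since full area = πr², we get r² = 36*pi/π = 36, so r = 6.

6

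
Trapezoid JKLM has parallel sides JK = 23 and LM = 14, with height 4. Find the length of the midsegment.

The midsegment (median) of a trapezoid connects the midpoints of the non-parallel sides.
Its length is the average of the two bases: (23 + 14) / 2 = 37/2.

37/2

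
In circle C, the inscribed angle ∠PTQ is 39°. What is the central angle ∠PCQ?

By the inscribed angle theorem, the central angle is twice the inscribed angle.
Central angle = 2 × 39° = 78°

78°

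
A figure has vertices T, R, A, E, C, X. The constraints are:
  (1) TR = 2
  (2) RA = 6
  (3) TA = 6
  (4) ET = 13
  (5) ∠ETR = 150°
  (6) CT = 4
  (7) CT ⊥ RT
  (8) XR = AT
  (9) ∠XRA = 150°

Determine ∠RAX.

From the given relations: XR = AT = 6.
Step 1: By the law of cosines on triangle ARX: AX² = 6² + 6² − 2·6·6·cos(150°) = 134.35, so AX ≈ 11.59.
Step 2: By the inverse law of cosines on triangle RAX: cos(∠RAX) = (6² + 11.59² − 6²) / (2·6·11.59) = 134.35/139.09 = 0.9659, so ∠RAX = 15°.

Therefore, the measure of angle ∠RAX = 15°.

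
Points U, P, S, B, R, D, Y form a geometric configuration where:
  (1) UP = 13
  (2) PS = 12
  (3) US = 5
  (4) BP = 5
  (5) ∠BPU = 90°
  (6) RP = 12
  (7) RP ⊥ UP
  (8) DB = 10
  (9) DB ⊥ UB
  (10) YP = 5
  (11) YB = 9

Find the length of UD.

Step 1: By the law of cosines on triangle UPB: UB² = 13² + 5² − 2·13·5·cos(90°) = 194, so UB = √194.
Step 2: By the law of cosines on triangle UBD: UD² = √194² + 10² − 2·√194·10·cos(90°) = 294, so UD = 7·√6.

Therefore, the length of UD = 7·√6.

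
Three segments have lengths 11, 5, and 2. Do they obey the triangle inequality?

Check the triangle inequality: 5 + 2 = 7 ≤ 11.
Since the sum of two sides does not exceed the third, no triangle can be formed.

No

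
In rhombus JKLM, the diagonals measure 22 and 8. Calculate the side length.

Half-diagonals are 11 and 4. side = sqrt(11^2 + 4^2) = sqrt(137)

sqrt(137)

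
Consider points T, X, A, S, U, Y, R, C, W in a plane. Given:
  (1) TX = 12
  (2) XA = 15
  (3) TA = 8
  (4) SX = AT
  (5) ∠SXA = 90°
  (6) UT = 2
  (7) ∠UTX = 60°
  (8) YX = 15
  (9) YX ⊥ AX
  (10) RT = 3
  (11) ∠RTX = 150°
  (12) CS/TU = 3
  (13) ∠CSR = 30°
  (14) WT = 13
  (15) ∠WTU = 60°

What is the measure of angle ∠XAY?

Step 1: By the law of cosines on triangle AXY: AY² = 15² + 15² − 2·15·15·cos(90°) = 450, so AY = 15·√2.
Step 2: By the inverse law of cosines on triangle XAY: cos(∠XAY) = (15² + (15·√2)² − 15²) / (2·15·15·√2) = 450/636.4 = 0.7071, so ∠XAY = 45°.

Therefore, the measure of angle ∠XAY = 45°.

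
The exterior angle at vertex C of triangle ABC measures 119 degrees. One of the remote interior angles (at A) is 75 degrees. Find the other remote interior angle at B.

angle B = 119 - 75 = 44 degrees (exterior angle theorem).

44 degrees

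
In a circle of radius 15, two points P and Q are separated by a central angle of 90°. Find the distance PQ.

Chord = 2(15) sin(45°) = 15*sqrt(2)

15*sqrt(2)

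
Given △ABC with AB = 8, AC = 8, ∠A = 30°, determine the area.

Area = (1/2)(8)(8) sin(30°) = (1/2)(8)(8)(1/2) = 16

16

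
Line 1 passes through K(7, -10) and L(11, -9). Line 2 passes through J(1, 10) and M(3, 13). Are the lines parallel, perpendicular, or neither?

Slope of line 1: m1 = (-9 - -10)/(11 - 7) = 1/4 = 1/4
Slope of line 2: m2 = (13 - 10)/(3 - 1) = 3/2 = 3/2
For parallel lines we need equal slopes: 1/4 != 3/2.
For perpendicular lines we need m1*m2 = -1: (1/4)(3/2) = 3/8 != -1.
Since neither condition holds, the lines are neither parallel nor perpendicular.

Neither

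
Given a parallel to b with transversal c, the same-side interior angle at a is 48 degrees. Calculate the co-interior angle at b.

Co-interior (same-side interior) angles are between the parallel lines on the same side of the transversal.
Unlike corresponding or alternate interior angles, they are supplementary rather than equal.
So the angle = 180 - 48 = 132 degrees.

132 degrees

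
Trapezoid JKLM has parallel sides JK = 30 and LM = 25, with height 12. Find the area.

A trapezoid's area equals the midsegment times the height.
The midsegment is (30 + 25) / 2 = 55/2.
Area = 55/2 * 12 = 330.

330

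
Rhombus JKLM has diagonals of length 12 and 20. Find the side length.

Half-diagonals are 6 and 10. side = sqrt(6^2 + 10^2) = sqrt(136) = 2*sqrt(34)

2*sqrt(34)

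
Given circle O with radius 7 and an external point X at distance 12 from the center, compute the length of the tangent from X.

tangent = √(d² - r²) = √(12² - 7²) = √(144 - 49) = √95 = sqrt(95)

sqrt(95)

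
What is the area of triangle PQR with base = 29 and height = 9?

Area = (1/2)(29)(9) = 261/2

261/2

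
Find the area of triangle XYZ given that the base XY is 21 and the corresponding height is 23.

Area = (1/2)(21)(23) = 483/2

483/2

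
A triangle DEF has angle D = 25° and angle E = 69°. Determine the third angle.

The interior angles sum to 180°: angle F = 180 - 25 - 69 = 86°.
The triangle is acute (angles 25°, 69°, 86°).

86 degrees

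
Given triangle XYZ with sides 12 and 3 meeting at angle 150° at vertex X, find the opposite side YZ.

By the law of cosines: YZ^2 = XY^2 + XZ^2 - 2*XY*XZ*cos(X)
YZ^2 = 12^2 + 3^2 - 2*12*3*cos(150°)
YZ^2 = 144 + 9 - 72*(-sqrt(3)/2)
YZ^2 = 36*sqrt(3) + 153
YZ = 3*sqrt(4*sqrt(3) + 17)

3*sqrt(4*sqrt(3) + 17)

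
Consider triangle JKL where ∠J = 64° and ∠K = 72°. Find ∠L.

angle L = 180 - 64 - 72 = 44 degrees.

44 degrees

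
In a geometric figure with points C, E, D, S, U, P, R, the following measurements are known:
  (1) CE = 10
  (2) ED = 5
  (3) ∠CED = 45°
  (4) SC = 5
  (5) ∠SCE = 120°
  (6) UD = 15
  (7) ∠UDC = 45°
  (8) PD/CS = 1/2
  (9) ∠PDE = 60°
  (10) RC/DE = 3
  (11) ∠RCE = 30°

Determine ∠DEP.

From the given relations: PD = 1/2·CS = 1/2·5 ≈ 2.5.
Step 1: By the law of cosines on triangle EDP: EP² = 5² + 2.5² − 2·5·2.5·cos(60°) = 18.75, so EP = 5/2·√3.
Step 2: By the inverse law of cosines on triangle DEP: cos(∠DEP) = (5² + (5/2·√3)² − 2.5²) / (2·5·5/2·√3) = 37.5/43.3 = 0.866, so ∠DEP = 30°.

Therefore, the measure of angle ∠DEP = 30°.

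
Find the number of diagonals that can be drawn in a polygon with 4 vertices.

Total line segments between 4 vertices = C(4,2) = 6.
Subtract the 4 sides: 6 - 4 = 2 diagonals.

2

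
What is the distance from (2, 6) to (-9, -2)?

d = sqrt((-11)^2 + (-8)^2) = sqrt(185)

sqrt(185)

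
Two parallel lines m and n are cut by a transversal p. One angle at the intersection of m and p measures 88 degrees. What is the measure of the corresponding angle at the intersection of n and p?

Corresponding angles formed by parallel lines and a transversal are equal.
The given angle is 88 degrees.
The corresponding angle = 88 degrees.

88 degrees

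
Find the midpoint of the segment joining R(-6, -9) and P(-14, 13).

M = ((x₁ + x₂)/2, (y₁ + y₂)/2)
= ((-6 + -14)/2, (-9 + 13)/2)
= (-20/2, 4/2) = (-10, 2)

(-10, 2)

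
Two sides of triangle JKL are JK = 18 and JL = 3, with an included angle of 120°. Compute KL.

By the law of cosines: KL^2 = JK^2 + JL^2 - 2*JK*JL*cos(J)
KL^2 = 18^2 + 3^2 - 2*18*3*cos(120°)
KL^2 = 324 + 9 - 108*(-1/2)
KL^2 = 387
KL = 3*sqrt(43)

3*sqrt(43)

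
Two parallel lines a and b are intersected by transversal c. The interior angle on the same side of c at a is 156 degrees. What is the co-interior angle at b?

Co-interior (same-side interior) angles are between the parallel lines on the same side of the transversal.
Unlike corresponding or alternate interior angles, they are supplementary rather than equal.
So the angle = 180 - 156 = 24 degrees.

24 degrees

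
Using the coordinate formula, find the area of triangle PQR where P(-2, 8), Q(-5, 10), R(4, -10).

The Shoelace formula computes the area from vertex coordinates by summing cross products.
For vertices (-2,8), (-5,10), (4,-10):
Signed sum = -2*10 - -5*8 + -5*-10 - 4*10 + 4*8 - -2*-10
= 20 + 10 + 12 = 42
Area = (1/2)|42| = 21.

21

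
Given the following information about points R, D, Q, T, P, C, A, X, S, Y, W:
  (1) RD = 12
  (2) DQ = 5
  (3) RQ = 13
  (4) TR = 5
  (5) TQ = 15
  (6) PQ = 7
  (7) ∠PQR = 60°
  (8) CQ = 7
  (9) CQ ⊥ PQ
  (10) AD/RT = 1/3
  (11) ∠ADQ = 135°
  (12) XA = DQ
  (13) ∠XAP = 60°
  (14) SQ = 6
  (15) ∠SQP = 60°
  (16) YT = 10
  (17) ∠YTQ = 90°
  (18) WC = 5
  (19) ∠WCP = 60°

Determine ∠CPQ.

Step 1: By the law of cosines on triangle PQC: PC² = 7² + 7² − 2·7·7·cos(90°) = 98, so PC = 7·√2.
Step 2: By the inverse law of cosines on triangle CPQ: cos(∠CPQ) = ((7·√2)² + 7² − 7²) / (2·7·√2·7) = 98/138.59 = 0.7071, so ∠CPQ = 45°.

Therefore, the measure of angle ∠CPQ = 45°.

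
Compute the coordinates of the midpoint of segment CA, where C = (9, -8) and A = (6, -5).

M = ((x₁ + x₂)/2, (y₁ + y₂)/2)
= ((9 + 6)/2, (-8 + -5)/2)
= (15/2, -13/2) = (15/2, -13/2)

(15/2, -13/2)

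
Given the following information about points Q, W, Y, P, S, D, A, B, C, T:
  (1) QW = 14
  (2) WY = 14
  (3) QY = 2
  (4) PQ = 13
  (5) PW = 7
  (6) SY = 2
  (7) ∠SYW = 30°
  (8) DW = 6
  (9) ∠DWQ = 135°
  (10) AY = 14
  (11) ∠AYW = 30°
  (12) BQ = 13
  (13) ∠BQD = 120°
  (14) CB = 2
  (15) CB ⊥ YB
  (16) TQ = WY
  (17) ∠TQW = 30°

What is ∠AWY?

Step 1: By the law of cosines on triangle WYA: WA² = 14² + 14² − 2·14·14·cos(30°) = 52.52, so WA ≈ 7.25.
Step 2: By the inverse law of cosines on triangle AWY: cos(∠AWY) = (7.25² + 14² − 14²) / (2·7.25·14) = 52.52/202.91 = 0.2588, so ∠AWY = 75°.

Therefore, the measure of angle ∠AWY = 75°.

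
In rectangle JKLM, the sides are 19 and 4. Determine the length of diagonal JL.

Using the Pythagorean theorem:
d² = 19² + 4² = 361 + 16 = 377
d = sqrt(377)

sqrt(377)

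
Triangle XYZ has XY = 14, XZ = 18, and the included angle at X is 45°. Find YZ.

When two sides and the included angle are known, the law of cosines gives the third side.
c^2 = a^2 + b^2 - 2ab cos(C) generalizes the Pythagorean theorem to non-right triangles.
Here: YZ^2 = 196 + 324 - 504*(sqrt(2)/2) = 520 - 252*sqrt(2)
YZ = 2*sqrt(130 - 63*sqrt(2))

2*sqrt(130 - 63*sqrt(2))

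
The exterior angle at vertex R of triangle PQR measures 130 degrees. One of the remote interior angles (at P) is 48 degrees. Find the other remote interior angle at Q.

angle Q = 130 - 48 = 82 degrees (exterior angle theorem).

82 degrees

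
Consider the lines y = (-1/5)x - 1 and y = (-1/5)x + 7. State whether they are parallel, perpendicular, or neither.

Slope of line 1: m1 = -1/5
Slope of line 2: m2 = -1/5
m1 = m2, so the lines are parallel.

Parallel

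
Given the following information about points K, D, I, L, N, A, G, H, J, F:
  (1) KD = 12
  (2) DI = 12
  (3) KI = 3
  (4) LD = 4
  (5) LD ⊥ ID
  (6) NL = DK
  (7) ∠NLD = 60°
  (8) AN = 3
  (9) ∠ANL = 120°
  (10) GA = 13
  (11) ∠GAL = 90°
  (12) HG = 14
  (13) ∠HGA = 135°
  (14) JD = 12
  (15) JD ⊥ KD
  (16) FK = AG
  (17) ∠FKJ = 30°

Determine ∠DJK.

Step 1: By the law of cosines on triangle JDK: JK² = 12² + 12² − 2·12·12·cos(90°) = 288, so JK = 12·√2.
Step 2: By the inverse law of cosines on triangle DJK: cos(∠DJK) = (12² + (12·√2)² − 12²) / (2·12·12·√2) = 288/407.29 = 0.7071, so ∠DJK = 45°.

Therefore, the measure of angle ∠DJK = 45°.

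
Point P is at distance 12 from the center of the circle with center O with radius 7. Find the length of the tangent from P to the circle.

Let T be the point of tangency. Then OT ⊥ PT (radius ⊥ tangent).
In right triangle OTP: OP² = OT² + PT²
12² = 7² + PT²
PT² = 95, PT = sqrt(95)

sqrt(95)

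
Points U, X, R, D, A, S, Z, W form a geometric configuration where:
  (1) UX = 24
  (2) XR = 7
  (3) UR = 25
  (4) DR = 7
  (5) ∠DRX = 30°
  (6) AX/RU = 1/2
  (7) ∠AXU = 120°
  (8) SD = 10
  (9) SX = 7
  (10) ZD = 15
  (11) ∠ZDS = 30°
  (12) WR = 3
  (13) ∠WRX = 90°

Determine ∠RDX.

Step 1: By the law of cosines on triangle DRX: DX² = 7² + 7² − 2·7·7·cos(30°) = 13.13, so DX ≈ 3.62.
Step 2: By the inverse law of cosines on triangle RDX: cos(∠RDX) = (7² + 3.62² − 7²) / (2·7·3.62) = 13.13/50.73 = 0.2588, so ∠RDX = 75°.

Therefore, the measure of angle ∠RDX = 75°.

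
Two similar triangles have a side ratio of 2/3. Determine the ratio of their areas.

Area scales with the square of linear dimensions. If every length is multiplied by 2/3, then the area is multiplied by (2/3)^2 = 4/9.
The area ratio is 4:9.

4:9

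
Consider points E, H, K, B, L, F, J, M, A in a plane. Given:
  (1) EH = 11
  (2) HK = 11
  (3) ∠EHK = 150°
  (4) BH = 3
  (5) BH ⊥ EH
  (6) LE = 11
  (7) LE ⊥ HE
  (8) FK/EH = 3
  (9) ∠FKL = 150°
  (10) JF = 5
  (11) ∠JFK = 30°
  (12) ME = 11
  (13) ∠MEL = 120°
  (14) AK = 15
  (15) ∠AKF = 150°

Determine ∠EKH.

Step 1: By the law of cosines on triangle KHE: KE² = 11² + 11² − 2·11·11·cos(150°) = 451.58, so KE ≈ 21.25.
Step 2: By the inverse law of cosines on triangle EKH: cos(∠EKH) = (21.25² + 11² − 11²) / (2·21.25·11) = 451.58/467.51 = 0.9659, so ∠EKH = 15°.

Therefore, the measure of angle ∠EKH = 15°.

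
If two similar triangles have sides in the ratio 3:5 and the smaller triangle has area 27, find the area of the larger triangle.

The ratio of areas of similar triangles = (side ratio)^2.
Side ratio = 3:5, so area ratio = 9:25.
Area of the larger triangle / Area of the smaller triangle = 25/9
Area of the larger triangle = 27 * 25/9 = 75

75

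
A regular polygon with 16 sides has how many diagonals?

The number of diagonals in an n-gon is n(n - 3)/2.
For n = 16: 16(16 - 3)/2 = 16 × 13 / 2 = 104.

104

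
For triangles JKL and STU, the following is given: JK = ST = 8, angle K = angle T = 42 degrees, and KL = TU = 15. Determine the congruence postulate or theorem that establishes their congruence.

Consider the given information: JK = ST = 8, angle K = angle T = 42 degrees, and KL = TU = 15
This is not SSS or ASA: SSS requires all three pairs of sides, but we don't have that. ASA requires two angles and the side between them.
The correct criterion is SAS. Two pairs of corresponding sides and the included angle are equal (Side-Angle-Side).

SAS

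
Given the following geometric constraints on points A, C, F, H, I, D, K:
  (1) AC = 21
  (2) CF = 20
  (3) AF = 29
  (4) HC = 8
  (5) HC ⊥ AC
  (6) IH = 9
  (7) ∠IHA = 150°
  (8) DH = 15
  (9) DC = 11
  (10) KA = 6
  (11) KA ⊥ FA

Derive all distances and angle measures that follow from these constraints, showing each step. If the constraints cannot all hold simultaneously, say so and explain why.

The constraints are consistent.

Step 1: From AC = 21, CH = 8, and ∠ACH = 90°, by the law of cosines:
  AH² = AC² + CH² - 2·AC·CH·cos(90°) = 441 + 64 - 0 = 505
  AH ≈ 22.47

Step 2: From FA = 29, AK = 6, and ∠FAK = 90°, by the law of cosines:
  FK² = FA² + AK² - 2·FA·AK·cos(90°) = 841 + 36 - 0 = 877
  FK ≈ 29.61

Step 3: From AC = 21, AF = 29, CF = 20, by the inverse law of cosines:
  cos(∠CAF) = (AC² + AF² - CF²) / (2·AC·AF)
  ∠CAF = 43.6°

Step 4: From CA = 21, CF = 20, AF = 29, by the inverse law of cosines:
  cos(∠ACF) = (CA² + CF² - AF²) / (2·CA·CF)
  ∠ACF = 90°

Step 5: From CD = 11, CH = 8, DH = 15, by the inverse law of cosines:
  cos(∠DCH) = (CD² + CH² - DH²) / (2·CD·CH)
  ∠DCH = 103.14°

Step 6: From FA = 29, FC = 20, AC = 21, by the inverse law of cosines:
  cos(∠AFC) = (FA² + FC² - AC²) / (2·FA·FC)
  ∠AFC = 46.4°

Step 7: From HC = 8, HD = 15, CD = 11, by the inverse law of cosines:
  cos(∠CHD) = (HC² + HD² - CD²) / (2·HC·HD)
  ∠CHD = 45.57°

Step 8: From DC = 11, DH = 15, CH = 8, by the inverse law of cosines:
  cos(∠CDH) = (DC² + DH² - CH²) / (2·DC·DH)
  ∠CDH = 31.29°

Step 9: From AH = 22.47, HI = 9, and ∠AHI = 150°, by the law of cosines:
  AI² = AH² + HI² - 2·AH·HI·cos(150°) = 505 + 81 + 350.3 = 936.3
  AI ≈ 30.6

Step 10: From AC = 21, AH = 22.47, CH = 8, by the inverse law of cosines:
  cos(∠CAH) = (AC² + AH² - CH²) / (2·AC·AH)
  ∠CAH = 20.85°

Step 11: From FA = 29, FK = 29.61, AK = 6, by the inverse law of cosines:
  cos(∠AFK) = (FA² + FK² - AK²) / (2·FA·FK)
  ∠AFK = 11.69°

Step 12: From HA = 22.47, HC = 8, AC = 21, by the inverse law of cosines:
  cos(∠AHC) = (HA² + HC² - AC²) / (2·HA·HC)
  ∠AHC = 69.15°

Step 13: From KA = 6, KF = 29.61, AF = 29, by the inverse law of cosines:
  cos(∠AKF) = (KA² + KF² - AF²) / (2·KA·KF)
  ∠AKF = 78.31°

Step 14: From AH = 22.47, AI = 30.6, HI = 9, by the inverse law of cosines:
  cos(∠HAI) = (AH² + AI² - HI²) / (2·AH·AI)
  ∠HAI = 8.46°

Step 15: From IA = 30.6, IH = 9, AH = 22.47, by the inverse law of cosines:
  cos(∠AIH) = (IA² + IH² - AH²) / (2·IA·IH)
  ∠AIH = 21.54°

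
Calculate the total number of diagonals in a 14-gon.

Each of the 14 vertices connects to 11 non-adjacent vertices via diagonals.
Total connections = 14 × 11 = 154, but each diagonal is counted twice.
Number of diagonals = 154 / 2 = 77.

77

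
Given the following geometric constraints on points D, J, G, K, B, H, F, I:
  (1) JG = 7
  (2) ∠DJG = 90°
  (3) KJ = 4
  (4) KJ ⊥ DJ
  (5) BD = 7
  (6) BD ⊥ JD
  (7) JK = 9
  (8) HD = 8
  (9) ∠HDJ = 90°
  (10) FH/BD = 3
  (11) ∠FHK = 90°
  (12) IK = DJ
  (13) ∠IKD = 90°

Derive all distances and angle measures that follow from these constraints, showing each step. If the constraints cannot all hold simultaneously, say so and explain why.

These constraints are not satisfiable: (3) KJ = 4 and (7) JK = 9 assign two different lengths to the same segment. No planar figure meets all of them, so nothing further can be derived.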